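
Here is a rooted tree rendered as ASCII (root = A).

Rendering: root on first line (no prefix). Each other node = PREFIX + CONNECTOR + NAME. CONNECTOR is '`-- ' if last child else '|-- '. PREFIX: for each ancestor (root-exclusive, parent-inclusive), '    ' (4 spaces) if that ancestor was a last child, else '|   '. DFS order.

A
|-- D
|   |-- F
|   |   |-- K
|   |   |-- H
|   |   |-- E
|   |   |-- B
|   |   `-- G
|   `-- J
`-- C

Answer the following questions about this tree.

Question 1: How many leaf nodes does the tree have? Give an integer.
Answer: 7

Derivation:
Leaves (nodes with no children): B, C, E, G, H, J, K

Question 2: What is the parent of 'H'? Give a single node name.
Answer: F

Derivation:
Scan adjacency: H appears as child of F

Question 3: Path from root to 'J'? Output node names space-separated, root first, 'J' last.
Answer: A D J

Derivation:
Walk down from root: A -> D -> J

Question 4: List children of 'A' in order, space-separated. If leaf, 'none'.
Node A's children (from adjacency): D, C

Answer: D C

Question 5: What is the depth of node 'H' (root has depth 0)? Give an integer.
Path from root to H: A -> D -> F -> H
Depth = number of edges = 3

Answer: 3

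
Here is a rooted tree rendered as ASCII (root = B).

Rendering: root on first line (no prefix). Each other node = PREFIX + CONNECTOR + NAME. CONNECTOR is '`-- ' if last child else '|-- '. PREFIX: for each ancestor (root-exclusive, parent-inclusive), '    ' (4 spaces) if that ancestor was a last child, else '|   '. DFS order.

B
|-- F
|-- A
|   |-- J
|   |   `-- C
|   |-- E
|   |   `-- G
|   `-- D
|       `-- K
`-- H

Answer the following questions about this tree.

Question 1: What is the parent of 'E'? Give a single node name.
Answer: A

Derivation:
Scan adjacency: E appears as child of A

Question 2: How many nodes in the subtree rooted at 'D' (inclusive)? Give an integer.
Subtree rooted at D contains: D, K
Count = 2

Answer: 2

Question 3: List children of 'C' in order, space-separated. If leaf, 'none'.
Answer: none

Derivation:
Node C's children (from adjacency): (leaf)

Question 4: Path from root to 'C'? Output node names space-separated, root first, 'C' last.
Walk down from root: B -> A -> J -> C

Answer: B A J C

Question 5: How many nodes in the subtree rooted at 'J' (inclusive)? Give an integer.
Subtree rooted at J contains: C, J
Count = 2

Answer: 2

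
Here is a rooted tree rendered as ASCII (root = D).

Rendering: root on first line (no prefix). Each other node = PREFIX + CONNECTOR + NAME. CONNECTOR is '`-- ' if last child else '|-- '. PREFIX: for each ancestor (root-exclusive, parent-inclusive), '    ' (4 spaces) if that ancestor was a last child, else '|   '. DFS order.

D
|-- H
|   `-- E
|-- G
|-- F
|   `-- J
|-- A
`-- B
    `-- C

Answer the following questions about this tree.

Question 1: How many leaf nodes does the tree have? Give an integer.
Answer: 5

Derivation:
Leaves (nodes with no children): A, C, E, G, J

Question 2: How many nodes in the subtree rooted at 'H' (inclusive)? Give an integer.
Subtree rooted at H contains: E, H
Count = 2

Answer: 2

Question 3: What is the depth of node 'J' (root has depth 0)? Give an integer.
Answer: 2

Derivation:
Path from root to J: D -> F -> J
Depth = number of edges = 2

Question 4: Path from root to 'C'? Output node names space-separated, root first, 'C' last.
Answer: D B C

Derivation:
Walk down from root: D -> B -> C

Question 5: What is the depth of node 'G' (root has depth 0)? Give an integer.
Path from root to G: D -> G
Depth = number of edges = 1

Answer: 1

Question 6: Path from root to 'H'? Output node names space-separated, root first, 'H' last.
Walk down from root: D -> H

Answer: D H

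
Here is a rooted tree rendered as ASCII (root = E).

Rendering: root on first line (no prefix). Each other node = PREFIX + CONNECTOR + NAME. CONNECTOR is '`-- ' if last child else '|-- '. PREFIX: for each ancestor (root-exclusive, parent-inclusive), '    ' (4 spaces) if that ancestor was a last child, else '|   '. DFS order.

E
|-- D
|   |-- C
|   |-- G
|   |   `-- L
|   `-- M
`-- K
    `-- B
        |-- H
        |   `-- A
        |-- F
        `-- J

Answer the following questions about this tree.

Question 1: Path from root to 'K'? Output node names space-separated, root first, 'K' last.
Walk down from root: E -> K

Answer: E K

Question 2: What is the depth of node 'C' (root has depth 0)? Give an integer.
Path from root to C: E -> D -> C
Depth = number of edges = 2

Answer: 2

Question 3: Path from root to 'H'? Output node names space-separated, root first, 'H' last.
Answer: E K B H

Derivation:
Walk down from root: E -> K -> B -> H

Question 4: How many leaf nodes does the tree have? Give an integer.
Answer: 6

Derivation:
Leaves (nodes with no children): A, C, F, J, L, M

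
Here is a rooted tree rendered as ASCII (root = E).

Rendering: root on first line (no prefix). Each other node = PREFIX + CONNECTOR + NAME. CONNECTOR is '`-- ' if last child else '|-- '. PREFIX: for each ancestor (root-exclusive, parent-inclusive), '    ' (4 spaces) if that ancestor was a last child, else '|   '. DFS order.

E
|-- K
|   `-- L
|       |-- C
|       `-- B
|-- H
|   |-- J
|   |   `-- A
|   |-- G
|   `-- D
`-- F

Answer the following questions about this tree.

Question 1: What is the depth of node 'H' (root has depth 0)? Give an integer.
Answer: 1

Derivation:
Path from root to H: E -> H
Depth = number of edges = 1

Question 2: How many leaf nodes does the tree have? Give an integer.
Leaves (nodes with no children): A, B, C, D, F, G

Answer: 6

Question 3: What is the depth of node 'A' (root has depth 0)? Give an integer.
Answer: 3

Derivation:
Path from root to A: E -> H -> J -> A
Depth = number of edges = 3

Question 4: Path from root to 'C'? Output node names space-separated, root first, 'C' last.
Walk down from root: E -> K -> L -> C

Answer: E K L C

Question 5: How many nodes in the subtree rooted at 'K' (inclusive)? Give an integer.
Subtree rooted at K contains: B, C, K, L
Count = 4

Answer: 4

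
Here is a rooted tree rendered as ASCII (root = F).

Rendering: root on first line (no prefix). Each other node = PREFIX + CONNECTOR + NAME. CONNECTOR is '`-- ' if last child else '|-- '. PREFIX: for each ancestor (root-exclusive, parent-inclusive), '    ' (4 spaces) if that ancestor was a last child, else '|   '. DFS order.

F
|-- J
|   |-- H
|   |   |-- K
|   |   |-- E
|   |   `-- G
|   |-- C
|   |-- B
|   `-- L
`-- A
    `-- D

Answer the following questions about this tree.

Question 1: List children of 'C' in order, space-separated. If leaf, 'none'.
Answer: none

Derivation:
Node C's children (from adjacency): (leaf)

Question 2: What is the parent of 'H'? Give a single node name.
Scan adjacency: H appears as child of J

Answer: J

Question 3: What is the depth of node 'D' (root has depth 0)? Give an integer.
Path from root to D: F -> A -> D
Depth = number of edges = 2

Answer: 2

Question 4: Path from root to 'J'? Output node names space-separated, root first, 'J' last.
Answer: F J

Derivation:
Walk down from root: F -> J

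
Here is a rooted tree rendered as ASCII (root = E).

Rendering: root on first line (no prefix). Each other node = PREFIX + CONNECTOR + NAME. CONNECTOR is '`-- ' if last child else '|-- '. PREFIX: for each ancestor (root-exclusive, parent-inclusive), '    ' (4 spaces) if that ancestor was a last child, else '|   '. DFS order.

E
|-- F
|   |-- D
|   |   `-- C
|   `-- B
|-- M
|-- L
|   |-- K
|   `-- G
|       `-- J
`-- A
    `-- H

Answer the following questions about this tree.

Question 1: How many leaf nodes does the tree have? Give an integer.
Leaves (nodes with no children): B, C, H, J, K, M

Answer: 6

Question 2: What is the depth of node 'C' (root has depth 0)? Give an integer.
Answer: 3

Derivation:
Path from root to C: E -> F -> D -> C
Depth = number of edges = 3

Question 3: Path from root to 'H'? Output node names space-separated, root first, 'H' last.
Walk down from root: E -> A -> H

Answer: E A H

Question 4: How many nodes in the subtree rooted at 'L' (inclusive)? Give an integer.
Answer: 4

Derivation:
Subtree rooted at L contains: G, J, K, L
Count = 4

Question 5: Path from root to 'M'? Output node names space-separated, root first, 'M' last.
Answer: E M

Derivation:
Walk down from root: E -> M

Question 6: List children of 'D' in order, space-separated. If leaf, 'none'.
Node D's children (from adjacency): C

Answer: C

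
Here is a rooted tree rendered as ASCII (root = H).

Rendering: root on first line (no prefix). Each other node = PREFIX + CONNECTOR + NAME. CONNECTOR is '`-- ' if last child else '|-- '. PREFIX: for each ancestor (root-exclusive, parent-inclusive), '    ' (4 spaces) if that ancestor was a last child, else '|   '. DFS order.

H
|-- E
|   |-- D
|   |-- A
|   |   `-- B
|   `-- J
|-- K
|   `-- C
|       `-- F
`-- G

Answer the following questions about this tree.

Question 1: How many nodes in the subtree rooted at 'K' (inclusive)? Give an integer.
Answer: 3

Derivation:
Subtree rooted at K contains: C, F, K
Count = 3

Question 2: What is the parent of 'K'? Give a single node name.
Scan adjacency: K appears as child of H

Answer: H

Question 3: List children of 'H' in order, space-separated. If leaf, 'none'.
Node H's children (from adjacency): E, K, G

Answer: E K G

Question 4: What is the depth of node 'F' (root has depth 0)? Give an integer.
Answer: 3

Derivation:
Path from root to F: H -> K -> C -> F
Depth = number of edges = 3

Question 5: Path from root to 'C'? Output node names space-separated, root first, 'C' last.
Answer: H K C

Derivation:
Walk down from root: H -> K -> C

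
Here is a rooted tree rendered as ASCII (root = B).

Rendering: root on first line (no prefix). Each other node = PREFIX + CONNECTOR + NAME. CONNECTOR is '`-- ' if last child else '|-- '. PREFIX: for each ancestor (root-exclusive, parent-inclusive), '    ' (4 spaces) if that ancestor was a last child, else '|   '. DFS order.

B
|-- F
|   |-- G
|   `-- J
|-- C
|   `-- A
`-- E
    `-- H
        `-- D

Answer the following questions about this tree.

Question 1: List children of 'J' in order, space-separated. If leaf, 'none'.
Answer: none

Derivation:
Node J's children (from adjacency): (leaf)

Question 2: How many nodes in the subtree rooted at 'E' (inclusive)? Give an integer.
Subtree rooted at E contains: D, E, H
Count = 3

Answer: 3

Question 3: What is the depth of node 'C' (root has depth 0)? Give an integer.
Answer: 1

Derivation:
Path from root to C: B -> C
Depth = number of edges = 1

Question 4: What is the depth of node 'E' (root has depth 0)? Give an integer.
Answer: 1

Derivation:
Path from root to E: B -> E
Depth = number of edges = 1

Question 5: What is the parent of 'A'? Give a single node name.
Scan adjacency: A appears as child of C

Answer: C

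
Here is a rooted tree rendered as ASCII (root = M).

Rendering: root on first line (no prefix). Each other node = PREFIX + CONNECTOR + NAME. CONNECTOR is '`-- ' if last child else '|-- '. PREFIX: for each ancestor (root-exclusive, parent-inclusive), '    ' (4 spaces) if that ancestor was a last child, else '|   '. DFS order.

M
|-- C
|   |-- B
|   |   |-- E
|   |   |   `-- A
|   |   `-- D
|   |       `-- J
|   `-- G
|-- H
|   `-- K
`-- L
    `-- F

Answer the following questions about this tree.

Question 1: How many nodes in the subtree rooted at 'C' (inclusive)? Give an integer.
Subtree rooted at C contains: A, B, C, D, E, G, J
Count = 7

Answer: 7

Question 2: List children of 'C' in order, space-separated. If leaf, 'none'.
Node C's children (from adjacency): B, G

Answer: B G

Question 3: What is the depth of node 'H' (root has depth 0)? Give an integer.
Answer: 1

Derivation:
Path from root to H: M -> H
Depth = number of edges = 1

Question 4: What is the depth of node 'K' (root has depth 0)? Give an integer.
Path from root to K: M -> H -> K
Depth = number of edges = 2

Answer: 2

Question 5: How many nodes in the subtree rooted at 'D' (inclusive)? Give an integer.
Answer: 2

Derivation:
Subtree rooted at D contains: D, J
Count = 2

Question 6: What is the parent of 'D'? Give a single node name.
Scan adjacency: D appears as child of B

Answer: B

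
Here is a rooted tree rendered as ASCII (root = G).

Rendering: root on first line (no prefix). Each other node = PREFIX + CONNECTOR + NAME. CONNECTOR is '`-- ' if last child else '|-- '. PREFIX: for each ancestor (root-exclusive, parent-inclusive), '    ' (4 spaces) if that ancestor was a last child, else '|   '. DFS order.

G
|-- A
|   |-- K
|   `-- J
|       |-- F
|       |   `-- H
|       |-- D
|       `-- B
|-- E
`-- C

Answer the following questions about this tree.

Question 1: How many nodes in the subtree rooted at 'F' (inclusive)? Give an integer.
Answer: 2

Derivation:
Subtree rooted at F contains: F, H
Count = 2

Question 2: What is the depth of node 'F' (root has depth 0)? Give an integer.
Answer: 3

Derivation:
Path from root to F: G -> A -> J -> F
Depth = number of edges = 3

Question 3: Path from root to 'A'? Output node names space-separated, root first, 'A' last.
Walk down from root: G -> A

Answer: G A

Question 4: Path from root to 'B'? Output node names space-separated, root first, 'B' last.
Walk down from root: G -> A -> J -> B

Answer: G A J B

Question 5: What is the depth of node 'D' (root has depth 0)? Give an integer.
Answer: 3

Derivation:
Path from root to D: G -> A -> J -> D
Depth = number of edges = 3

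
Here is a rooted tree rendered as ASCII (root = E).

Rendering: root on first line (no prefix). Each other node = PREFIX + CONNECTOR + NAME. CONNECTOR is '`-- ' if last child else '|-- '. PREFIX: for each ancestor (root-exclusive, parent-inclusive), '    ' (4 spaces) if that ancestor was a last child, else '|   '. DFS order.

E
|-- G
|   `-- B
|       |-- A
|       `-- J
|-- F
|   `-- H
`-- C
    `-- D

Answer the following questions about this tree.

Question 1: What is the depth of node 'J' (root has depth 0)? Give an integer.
Path from root to J: E -> G -> B -> J
Depth = number of edges = 3

Answer: 3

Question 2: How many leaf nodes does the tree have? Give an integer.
Leaves (nodes with no children): A, D, H, J

Answer: 4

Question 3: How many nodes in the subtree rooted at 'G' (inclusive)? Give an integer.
Answer: 4

Derivation:
Subtree rooted at G contains: A, B, G, J
Count = 4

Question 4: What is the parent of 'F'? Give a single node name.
Answer: E

Derivation:
Scan adjacency: F appears as child of E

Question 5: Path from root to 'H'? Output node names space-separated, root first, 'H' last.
Answer: E F H

Derivation:
Walk down from root: E -> F -> H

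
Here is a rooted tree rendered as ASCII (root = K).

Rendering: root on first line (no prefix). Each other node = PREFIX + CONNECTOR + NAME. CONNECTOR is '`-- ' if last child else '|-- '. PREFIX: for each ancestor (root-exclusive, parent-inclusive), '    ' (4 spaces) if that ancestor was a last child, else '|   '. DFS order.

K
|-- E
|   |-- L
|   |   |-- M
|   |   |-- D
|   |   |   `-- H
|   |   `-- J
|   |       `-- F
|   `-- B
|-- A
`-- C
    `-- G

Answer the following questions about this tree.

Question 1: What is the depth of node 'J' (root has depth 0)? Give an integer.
Path from root to J: K -> E -> L -> J
Depth = number of edges = 3

Answer: 3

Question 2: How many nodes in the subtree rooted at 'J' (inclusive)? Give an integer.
Subtree rooted at J contains: F, J
Count = 2

Answer: 2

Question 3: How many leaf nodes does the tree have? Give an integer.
Answer: 6

Derivation:
Leaves (nodes with no children): A, B, F, G, H, M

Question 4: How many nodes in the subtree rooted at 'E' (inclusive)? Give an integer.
Subtree rooted at E contains: B, D, E, F, H, J, L, M
Count = 8

Answer: 8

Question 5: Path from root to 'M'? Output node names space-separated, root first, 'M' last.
Walk down from root: K -> E -> L -> M

Answer: K E L M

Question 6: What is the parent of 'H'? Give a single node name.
Scan adjacency: H appears as child of D

Answer: D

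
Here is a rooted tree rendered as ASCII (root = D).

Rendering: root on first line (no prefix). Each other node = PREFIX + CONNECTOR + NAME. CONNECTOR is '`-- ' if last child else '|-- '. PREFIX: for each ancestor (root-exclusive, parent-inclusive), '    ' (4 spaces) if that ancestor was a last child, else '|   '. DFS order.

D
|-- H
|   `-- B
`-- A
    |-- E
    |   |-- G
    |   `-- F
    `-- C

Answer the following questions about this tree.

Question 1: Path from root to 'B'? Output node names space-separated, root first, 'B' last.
Walk down from root: D -> H -> B

Answer: D H B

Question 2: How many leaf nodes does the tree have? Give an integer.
Leaves (nodes with no children): B, C, F, G

Answer: 4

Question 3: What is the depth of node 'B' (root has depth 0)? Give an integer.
Path from root to B: D -> H -> B
Depth = number of edges = 2

Answer: 2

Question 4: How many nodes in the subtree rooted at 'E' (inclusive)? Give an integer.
Answer: 3

Derivation:
Subtree rooted at E contains: E, F, G
Count = 3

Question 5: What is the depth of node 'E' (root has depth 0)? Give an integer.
Path from root to E: D -> A -> E
Depth = number of edges = 2

Answer: 2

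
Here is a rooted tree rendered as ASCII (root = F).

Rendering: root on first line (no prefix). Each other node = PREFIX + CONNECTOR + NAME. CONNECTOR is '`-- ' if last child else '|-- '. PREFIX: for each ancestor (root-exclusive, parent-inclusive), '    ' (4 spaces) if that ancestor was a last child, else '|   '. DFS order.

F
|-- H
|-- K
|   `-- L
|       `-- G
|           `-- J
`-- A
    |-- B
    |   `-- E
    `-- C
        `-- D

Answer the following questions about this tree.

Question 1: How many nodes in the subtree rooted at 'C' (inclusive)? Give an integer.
Subtree rooted at C contains: C, D
Count = 2

Answer: 2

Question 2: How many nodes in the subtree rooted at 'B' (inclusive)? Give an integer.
Subtree rooted at B contains: B, E
Count = 2

Answer: 2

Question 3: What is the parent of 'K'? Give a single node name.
Scan adjacency: K appears as child of F

Answer: F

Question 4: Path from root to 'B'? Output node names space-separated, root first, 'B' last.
Answer: F A B

Derivation:
Walk down from root: F -> A -> B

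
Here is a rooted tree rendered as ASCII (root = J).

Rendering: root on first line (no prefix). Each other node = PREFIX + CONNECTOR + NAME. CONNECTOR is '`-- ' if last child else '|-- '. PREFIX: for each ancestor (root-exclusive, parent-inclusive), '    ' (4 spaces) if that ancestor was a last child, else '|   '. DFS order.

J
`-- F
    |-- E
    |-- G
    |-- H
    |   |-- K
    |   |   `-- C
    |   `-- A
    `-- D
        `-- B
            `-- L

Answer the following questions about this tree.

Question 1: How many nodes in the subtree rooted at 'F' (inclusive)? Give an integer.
Subtree rooted at F contains: A, B, C, D, E, F, G, H, K, L
Count = 10

Answer: 10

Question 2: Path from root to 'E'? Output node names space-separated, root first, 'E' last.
Walk down from root: J -> F -> E

Answer: J F E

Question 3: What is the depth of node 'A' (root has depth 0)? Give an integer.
Answer: 3

Derivation:
Path from root to A: J -> F -> H -> A
Depth = number of edges = 3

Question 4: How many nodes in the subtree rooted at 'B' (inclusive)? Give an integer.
Subtree rooted at B contains: B, L
Count = 2

Answer: 2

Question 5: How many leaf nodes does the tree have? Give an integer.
Leaves (nodes with no children): A, C, E, G, L

Answer: 5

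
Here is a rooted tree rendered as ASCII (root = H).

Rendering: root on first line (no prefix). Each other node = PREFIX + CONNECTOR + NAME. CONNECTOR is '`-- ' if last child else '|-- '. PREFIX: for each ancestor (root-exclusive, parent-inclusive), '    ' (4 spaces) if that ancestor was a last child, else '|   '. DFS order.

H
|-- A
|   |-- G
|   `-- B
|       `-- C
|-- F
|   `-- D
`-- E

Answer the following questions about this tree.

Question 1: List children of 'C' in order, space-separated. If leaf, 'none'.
Node C's children (from adjacency): (leaf)

Answer: none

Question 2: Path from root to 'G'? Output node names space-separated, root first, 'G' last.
Walk down from root: H -> A -> G

Answer: H A G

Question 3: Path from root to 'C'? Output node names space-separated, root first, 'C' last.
Answer: H A B C

Derivation:
Walk down from root: H -> A -> B -> C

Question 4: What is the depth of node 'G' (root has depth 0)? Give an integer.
Answer: 2

Derivation:
Path from root to G: H -> A -> G
Depth = number of edges = 2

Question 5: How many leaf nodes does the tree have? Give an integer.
Answer: 4

Derivation:
Leaves (nodes with no children): C, D, E, G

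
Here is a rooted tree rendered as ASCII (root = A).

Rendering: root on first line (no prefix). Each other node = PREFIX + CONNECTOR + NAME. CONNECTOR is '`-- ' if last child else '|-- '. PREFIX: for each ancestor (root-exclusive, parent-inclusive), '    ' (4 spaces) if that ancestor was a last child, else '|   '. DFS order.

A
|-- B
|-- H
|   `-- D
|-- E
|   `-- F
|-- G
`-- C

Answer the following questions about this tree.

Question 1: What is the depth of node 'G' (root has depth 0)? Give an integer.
Answer: 1

Derivation:
Path from root to G: A -> G
Depth = number of edges = 1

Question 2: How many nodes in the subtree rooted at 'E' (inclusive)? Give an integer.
Subtree rooted at E contains: E, F
Count = 2

Answer: 2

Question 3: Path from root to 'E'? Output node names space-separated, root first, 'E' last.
Answer: A E

Derivation:
Walk down from root: A -> E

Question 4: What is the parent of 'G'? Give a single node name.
Scan adjacency: G appears as child of A

Answer: A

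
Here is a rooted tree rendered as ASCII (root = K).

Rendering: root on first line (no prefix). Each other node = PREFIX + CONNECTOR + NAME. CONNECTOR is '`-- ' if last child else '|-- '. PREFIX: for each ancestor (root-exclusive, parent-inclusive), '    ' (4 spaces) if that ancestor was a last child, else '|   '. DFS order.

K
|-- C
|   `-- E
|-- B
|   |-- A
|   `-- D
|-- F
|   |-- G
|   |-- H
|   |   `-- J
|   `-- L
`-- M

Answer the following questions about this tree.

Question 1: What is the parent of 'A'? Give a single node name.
Scan adjacency: A appears as child of B

Answer: B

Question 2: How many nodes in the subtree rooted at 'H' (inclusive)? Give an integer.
Answer: 2

Derivation:
Subtree rooted at H contains: H, J
Count = 2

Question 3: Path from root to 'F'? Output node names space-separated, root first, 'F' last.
Walk down from root: K -> F

Answer: K F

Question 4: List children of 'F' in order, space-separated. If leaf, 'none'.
Node F's children (from adjacency): G, H, L

Answer: G H L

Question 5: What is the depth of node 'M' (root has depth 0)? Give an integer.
Answer: 1

Derivation:
Path from root to M: K -> M
Depth = number of edges = 1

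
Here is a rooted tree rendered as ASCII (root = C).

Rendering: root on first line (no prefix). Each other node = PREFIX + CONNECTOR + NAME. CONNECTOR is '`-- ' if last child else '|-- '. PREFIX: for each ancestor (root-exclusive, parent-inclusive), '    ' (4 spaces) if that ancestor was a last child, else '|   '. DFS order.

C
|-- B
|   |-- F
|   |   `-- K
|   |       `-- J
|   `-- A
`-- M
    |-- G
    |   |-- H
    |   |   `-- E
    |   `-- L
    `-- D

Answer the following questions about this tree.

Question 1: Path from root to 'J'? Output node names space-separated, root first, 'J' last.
Walk down from root: C -> B -> F -> K -> J

Answer: C B F K J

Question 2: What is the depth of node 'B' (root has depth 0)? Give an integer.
Path from root to B: C -> B
Depth = number of edges = 1

Answer: 1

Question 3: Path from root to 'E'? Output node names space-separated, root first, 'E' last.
Walk down from root: C -> M -> G -> H -> E

Answer: C M G H E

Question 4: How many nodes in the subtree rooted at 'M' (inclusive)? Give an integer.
Answer: 6

Derivation:
Subtree rooted at M contains: D, E, G, H, L, M
Count = 6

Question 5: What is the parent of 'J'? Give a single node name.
Scan adjacency: J appears as child of K

Answer: K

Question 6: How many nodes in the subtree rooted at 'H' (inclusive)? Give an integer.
Subtree rooted at H contains: E, H
Count = 2

Answer: 2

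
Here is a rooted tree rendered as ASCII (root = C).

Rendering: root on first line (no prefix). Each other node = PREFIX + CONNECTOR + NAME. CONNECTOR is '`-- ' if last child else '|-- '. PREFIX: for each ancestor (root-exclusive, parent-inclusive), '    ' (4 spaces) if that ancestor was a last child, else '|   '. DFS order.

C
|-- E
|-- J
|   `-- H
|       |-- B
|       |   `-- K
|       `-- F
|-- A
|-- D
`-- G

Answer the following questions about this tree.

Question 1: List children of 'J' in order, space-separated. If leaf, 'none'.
Answer: H

Derivation:
Node J's children (from adjacency): H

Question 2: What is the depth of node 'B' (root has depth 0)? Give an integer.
Answer: 3

Derivation:
Path from root to B: C -> J -> H -> B
Depth = number of edges = 3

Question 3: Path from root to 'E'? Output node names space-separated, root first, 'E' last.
Answer: C E

Derivation:
Walk down from root: C -> E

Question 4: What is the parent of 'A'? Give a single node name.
Answer: C

Derivation:
Scan adjacency: A appears as child of C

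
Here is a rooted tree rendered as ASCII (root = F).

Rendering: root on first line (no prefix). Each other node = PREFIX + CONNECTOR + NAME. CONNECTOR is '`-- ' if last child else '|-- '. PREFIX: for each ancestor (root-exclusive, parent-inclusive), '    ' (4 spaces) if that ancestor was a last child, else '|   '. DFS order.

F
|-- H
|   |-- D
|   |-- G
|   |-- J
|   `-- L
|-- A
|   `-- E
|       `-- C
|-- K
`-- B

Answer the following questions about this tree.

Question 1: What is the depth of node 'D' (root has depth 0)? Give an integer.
Path from root to D: F -> H -> D
Depth = number of edges = 2

Answer: 2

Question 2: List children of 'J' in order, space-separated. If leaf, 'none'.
Node J's children (from adjacency): (leaf)

Answer: none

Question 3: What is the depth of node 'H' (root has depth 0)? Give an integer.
Answer: 1

Derivation:
Path from root to H: F -> H
Depth = number of edges = 1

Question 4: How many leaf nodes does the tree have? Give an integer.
Answer: 7

Derivation:
Leaves (nodes with no children): B, C, D, G, J, K, L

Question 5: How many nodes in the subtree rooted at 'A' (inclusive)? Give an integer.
Subtree rooted at A contains: A, C, E
Count = 3

Answer: 3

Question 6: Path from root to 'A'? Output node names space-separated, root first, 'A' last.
Walk down from root: F -> A

Answer: F A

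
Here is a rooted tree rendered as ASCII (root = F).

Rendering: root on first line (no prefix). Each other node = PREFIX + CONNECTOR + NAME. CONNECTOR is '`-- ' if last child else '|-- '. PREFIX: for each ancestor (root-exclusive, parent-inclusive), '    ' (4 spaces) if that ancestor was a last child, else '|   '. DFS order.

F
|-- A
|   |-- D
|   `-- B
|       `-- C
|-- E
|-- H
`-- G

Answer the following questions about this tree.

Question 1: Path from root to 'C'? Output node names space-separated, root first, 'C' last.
Walk down from root: F -> A -> B -> C

Answer: F A B C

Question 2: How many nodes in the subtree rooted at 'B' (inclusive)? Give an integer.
Answer: 2

Derivation:
Subtree rooted at B contains: B, C
Count = 2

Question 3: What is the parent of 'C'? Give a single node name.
Scan adjacency: C appears as child of B

Answer: B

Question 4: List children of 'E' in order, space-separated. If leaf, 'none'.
Answer: none

Derivation:
Node E's children (from adjacency): (leaf)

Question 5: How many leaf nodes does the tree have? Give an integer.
Answer: 5

Derivation:
Leaves (nodes with no children): C, D, E, G, H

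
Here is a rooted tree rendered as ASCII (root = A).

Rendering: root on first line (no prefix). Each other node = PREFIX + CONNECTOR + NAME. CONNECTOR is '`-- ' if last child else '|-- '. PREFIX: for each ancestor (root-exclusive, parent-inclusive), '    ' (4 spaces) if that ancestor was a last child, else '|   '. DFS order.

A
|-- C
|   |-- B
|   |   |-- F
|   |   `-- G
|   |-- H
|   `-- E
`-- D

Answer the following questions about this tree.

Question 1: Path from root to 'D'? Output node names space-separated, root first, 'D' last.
Walk down from root: A -> D

Answer: A D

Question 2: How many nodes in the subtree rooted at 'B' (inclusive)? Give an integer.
Answer: 3

Derivation:
Subtree rooted at B contains: B, F, G
Count = 3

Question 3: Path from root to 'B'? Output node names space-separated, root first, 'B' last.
Walk down from root: A -> C -> B

Answer: A C B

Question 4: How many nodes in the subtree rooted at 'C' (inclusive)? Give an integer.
Subtree rooted at C contains: B, C, E, F, G, H
Count = 6

Answer: 6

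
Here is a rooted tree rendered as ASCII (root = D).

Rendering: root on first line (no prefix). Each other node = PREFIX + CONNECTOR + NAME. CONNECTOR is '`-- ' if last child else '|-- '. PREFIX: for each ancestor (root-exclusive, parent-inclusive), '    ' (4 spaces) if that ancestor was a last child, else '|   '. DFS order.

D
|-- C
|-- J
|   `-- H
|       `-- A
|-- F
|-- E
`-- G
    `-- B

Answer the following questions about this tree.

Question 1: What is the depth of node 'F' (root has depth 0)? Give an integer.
Answer: 1

Derivation:
Path from root to F: D -> F
Depth = number of edges = 1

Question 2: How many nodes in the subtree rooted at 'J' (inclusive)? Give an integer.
Answer: 3

Derivation:
Subtree rooted at J contains: A, H, J
Count = 3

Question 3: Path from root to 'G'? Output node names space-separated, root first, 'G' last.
Walk down from root: D -> G

Answer: D G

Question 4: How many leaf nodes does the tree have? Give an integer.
Leaves (nodes with no children): A, B, C, E, F

Answer: 5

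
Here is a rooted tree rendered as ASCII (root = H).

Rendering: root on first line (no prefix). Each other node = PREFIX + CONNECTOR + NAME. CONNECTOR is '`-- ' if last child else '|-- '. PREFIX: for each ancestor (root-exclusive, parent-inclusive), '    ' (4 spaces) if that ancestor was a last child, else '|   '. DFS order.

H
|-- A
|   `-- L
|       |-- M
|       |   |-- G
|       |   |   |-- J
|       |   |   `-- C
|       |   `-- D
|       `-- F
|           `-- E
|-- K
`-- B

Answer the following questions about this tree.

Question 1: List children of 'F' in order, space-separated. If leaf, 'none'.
Answer: E

Derivation:
Node F's children (from adjacency): E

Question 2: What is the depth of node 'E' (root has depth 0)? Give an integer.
Path from root to E: H -> A -> L -> F -> E
Depth = number of edges = 4

Answer: 4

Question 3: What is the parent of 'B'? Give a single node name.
Scan adjacency: B appears as child of H

Answer: H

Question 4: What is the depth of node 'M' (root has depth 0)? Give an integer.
Answer: 3

Derivation:
Path from root to M: H -> A -> L -> M
Depth = number of edges = 3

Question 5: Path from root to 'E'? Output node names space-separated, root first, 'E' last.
Walk down from root: H -> A -> L -> F -> E

Answer: H A L F E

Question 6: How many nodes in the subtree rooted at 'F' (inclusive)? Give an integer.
Subtree rooted at F contains: E, F
Count = 2

Answer: 2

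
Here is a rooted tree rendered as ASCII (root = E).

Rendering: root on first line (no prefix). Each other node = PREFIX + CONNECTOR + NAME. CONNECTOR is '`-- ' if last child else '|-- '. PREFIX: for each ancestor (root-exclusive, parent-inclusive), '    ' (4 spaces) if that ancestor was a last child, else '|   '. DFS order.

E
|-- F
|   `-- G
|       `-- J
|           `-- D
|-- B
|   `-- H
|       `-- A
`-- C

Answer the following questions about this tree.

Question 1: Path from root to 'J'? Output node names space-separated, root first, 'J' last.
Walk down from root: E -> F -> G -> J

Answer: E F G J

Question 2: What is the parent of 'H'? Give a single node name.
Scan adjacency: H appears as child of B

Answer: B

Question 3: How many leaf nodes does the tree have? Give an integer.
Answer: 3

Derivation:
Leaves (nodes with no children): A, C, D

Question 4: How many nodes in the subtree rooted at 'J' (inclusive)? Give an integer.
Answer: 2

Derivation:
Subtree rooted at J contains: D, J
Count = 2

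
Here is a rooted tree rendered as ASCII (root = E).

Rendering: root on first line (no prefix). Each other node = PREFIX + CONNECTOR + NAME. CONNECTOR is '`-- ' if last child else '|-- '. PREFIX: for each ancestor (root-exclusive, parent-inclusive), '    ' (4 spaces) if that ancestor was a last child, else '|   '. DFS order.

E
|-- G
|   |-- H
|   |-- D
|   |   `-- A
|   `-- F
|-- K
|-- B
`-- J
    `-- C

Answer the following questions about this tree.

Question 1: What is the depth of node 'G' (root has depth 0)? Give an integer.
Answer: 1

Derivation:
Path from root to G: E -> G
Depth = number of edges = 1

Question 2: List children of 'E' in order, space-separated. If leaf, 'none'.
Node E's children (from adjacency): G, K, B, J

Answer: G K B J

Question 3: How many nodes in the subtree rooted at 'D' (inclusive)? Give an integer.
Answer: 2

Derivation:
Subtree rooted at D contains: A, D
Count = 2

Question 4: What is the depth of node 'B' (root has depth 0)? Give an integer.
Path from root to B: E -> B
Depth = number of edges = 1

Answer: 1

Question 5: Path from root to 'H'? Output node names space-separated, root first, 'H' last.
Answer: E G H

Derivation:
Walk down from root: E -> G -> H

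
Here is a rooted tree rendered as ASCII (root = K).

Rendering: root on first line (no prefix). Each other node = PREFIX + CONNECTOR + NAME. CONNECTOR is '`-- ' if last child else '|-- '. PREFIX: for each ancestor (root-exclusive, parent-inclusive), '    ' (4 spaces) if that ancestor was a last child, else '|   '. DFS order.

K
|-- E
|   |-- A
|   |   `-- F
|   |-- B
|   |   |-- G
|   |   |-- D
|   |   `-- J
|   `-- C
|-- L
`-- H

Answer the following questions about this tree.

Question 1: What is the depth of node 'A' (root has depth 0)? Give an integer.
Path from root to A: K -> E -> A
Depth = number of edges = 2

Answer: 2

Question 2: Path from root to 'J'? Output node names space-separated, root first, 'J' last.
Answer: K E B J

Derivation:
Walk down from root: K -> E -> B -> J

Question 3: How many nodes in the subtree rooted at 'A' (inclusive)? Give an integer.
Answer: 2

Derivation:
Subtree rooted at A contains: A, F
Count = 2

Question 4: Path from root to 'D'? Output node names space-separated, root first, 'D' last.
Walk down from root: K -> E -> B -> D

Answer: K E B D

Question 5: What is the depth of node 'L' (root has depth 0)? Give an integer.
Path from root to L: K -> L
Depth = number of edges = 1

Answer: 1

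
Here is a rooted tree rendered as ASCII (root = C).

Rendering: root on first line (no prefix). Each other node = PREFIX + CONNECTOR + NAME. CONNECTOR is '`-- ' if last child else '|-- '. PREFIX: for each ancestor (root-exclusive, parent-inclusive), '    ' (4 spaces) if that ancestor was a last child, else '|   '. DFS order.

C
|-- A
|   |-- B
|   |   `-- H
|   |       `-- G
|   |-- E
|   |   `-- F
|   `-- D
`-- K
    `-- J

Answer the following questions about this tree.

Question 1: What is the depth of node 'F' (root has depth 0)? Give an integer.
Answer: 3

Derivation:
Path from root to F: C -> A -> E -> F
Depth = number of edges = 3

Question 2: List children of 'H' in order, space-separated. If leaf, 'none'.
Node H's children (from adjacency): G

Answer: G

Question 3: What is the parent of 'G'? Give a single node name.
Scan adjacency: G appears as child of H

Answer: H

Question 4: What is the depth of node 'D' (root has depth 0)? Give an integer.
Answer: 2

Derivation:
Path from root to D: C -> A -> D
Depth = number of edges = 2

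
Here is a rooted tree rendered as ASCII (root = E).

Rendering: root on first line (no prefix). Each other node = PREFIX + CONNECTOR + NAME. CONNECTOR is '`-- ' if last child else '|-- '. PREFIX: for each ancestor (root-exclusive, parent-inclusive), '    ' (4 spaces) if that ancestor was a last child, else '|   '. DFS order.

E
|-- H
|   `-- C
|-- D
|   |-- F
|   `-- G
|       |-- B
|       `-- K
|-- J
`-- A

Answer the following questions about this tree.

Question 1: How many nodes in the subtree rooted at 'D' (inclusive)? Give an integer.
Answer: 5

Derivation:
Subtree rooted at D contains: B, D, F, G, K
Count = 5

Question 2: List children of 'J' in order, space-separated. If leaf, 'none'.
Node J's children (from adjacency): (leaf)

Answer: none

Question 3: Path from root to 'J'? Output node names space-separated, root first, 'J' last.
Answer: E J

Derivation:
Walk down from root: E -> J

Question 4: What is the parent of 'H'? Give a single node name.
Scan adjacency: H appears as child of E

Answer: E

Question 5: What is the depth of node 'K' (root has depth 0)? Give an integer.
Path from root to K: E -> D -> G -> K
Depth = number of edges = 3

Answer: 3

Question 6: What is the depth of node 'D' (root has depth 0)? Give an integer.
Answer: 1

Derivation:
Path from root to D: E -> D
Depth = number of edges = 1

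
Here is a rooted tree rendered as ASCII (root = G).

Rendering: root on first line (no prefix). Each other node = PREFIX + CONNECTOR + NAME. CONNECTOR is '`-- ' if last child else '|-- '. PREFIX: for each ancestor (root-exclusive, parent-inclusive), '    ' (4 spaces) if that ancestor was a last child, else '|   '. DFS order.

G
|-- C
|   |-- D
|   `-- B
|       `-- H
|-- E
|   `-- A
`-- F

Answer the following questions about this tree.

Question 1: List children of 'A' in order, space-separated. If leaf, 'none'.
Node A's children (from adjacency): (leaf)

Answer: none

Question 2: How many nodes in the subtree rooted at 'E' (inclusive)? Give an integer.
Subtree rooted at E contains: A, E
Count = 2

Answer: 2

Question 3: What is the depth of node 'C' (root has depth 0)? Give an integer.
Path from root to C: G -> C
Depth = number of edges = 1

Answer: 1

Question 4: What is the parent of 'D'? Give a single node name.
Answer: C

Derivation:
Scan adjacency: D appears as child of C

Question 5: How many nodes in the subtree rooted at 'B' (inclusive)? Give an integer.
Answer: 2

Derivation:
Subtree rooted at B contains: B, H
Count = 2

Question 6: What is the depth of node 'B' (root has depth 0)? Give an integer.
Path from root to B: G -> C -> B
Depth = number of edges = 2

Answer: 2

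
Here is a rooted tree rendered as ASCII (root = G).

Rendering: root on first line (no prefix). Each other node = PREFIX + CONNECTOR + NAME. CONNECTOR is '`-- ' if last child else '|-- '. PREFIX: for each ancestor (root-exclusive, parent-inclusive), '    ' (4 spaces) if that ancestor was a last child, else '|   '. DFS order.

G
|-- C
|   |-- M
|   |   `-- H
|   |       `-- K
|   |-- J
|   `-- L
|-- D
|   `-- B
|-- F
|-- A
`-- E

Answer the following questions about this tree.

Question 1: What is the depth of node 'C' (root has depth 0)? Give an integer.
Answer: 1

Derivation:
Path from root to C: G -> C
Depth = number of edges = 1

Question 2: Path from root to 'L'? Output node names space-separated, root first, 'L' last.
Walk down from root: G -> C -> L

Answer: G C L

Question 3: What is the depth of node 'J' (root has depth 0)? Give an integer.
Path from root to J: G -> C -> J
Depth = number of edges = 2

Answer: 2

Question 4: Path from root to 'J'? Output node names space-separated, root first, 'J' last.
Answer: G C J

Derivation:
Walk down from root: G -> C -> J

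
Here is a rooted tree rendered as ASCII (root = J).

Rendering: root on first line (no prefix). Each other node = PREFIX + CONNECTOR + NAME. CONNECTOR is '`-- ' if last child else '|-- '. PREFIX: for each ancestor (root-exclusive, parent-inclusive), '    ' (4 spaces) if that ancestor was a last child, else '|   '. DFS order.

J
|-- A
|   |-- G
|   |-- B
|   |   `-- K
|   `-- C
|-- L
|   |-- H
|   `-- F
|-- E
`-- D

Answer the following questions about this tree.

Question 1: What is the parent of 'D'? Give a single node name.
Answer: J

Derivation:
Scan adjacency: D appears as child of J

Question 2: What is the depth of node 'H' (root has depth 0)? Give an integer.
Answer: 2

Derivation:
Path from root to H: J -> L -> H
Depth = number of edges = 2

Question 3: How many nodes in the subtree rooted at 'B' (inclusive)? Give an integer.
Subtree rooted at B contains: B, K
Count = 2

Answer: 2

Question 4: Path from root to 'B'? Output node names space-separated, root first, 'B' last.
Walk down from root: J -> A -> B

Answer: J A B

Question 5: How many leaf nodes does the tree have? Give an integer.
Answer: 7

Derivation:
Leaves (nodes with no children): C, D, E, F, G, H, K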